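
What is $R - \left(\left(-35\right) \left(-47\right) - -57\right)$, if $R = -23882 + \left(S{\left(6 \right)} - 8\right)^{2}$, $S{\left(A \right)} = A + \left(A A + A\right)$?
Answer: $-23984$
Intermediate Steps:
$S{\left(A \right)} = A^{2} + 2 A$ ($S{\left(A \right)} = A + \left(A^{2} + A\right) = A + \left(A + A^{2}\right) = A^{2} + 2 A$)
$R = -22282$ ($R = -23882 + \left(6 \left(2 + 6\right) - 8\right)^{2} = -23882 + \left(6 \cdot 8 - 8\right)^{2} = -23882 + \left(48 - 8\right)^{2} = -23882 + 40^{2} = -23882 + 1600 = -22282$)
$R - \left(\left(-35\right) \left(-47\right) - -57\right) = -22282 - \left(\left(-35\right) \left(-47\right) - -57\right) = -22282 - \left(1645 + 57\right) = -22282 - 1702 = -23984$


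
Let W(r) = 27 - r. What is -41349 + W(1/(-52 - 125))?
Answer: -7313993/177 ≈ -41322.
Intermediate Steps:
-41349 + W(1/(-52 - 125)) = -41349 + (27 - 1/(-52 - 125)) = -41349 + (27 - 1/(-177)) = -41349 + (27 - 1*(-1/177)) = -41349 + (27 + 1/177) = -41349 + 4780/177 = -7313993/177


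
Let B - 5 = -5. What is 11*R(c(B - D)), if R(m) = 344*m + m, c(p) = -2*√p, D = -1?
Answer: -7590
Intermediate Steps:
B = 0 (B = 5 - 5 = 0)
R(m) = 345*m
11*R(c(B - D)) = 11*(345*(-2*√(0 - 1*(-1)))) = 11*(345*(-2*√(0 + 1))) = 11*(345*(-2*√1)) = 11*(345*(-2*1)) = 11*(345*(-2)) = 11*(-690) = -7590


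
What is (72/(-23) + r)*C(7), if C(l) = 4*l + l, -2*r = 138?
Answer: -58065/23 ≈ -2524.6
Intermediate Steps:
r = -69 (r = -½*138 = -69)
C(l) = 5*l
(72/(-23) + r)*C(7) = (72/(-23) - 69)*(5*7) = (72*(-1/23) - 69)*35 = (-72/23 - 69)*35 = -1659/23*35 = -58065/23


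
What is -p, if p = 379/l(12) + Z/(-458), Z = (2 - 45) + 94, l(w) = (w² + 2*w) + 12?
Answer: -82201/41220 ≈ -1.9942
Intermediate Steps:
l(w) = 12 + w² + 2*w
Z = 51 (Z = -43 + 94 = 51)
p = 82201/41220 (p = 379/(12 + 12² + 2*12) + 51/(-458) = 379/(12 + 144 + 24) + 51*(-1/458) = 379/180 - 51/458 = 82201/41220 ≈ 1.9942)
-p = -1*82201/41220 = -82201/41220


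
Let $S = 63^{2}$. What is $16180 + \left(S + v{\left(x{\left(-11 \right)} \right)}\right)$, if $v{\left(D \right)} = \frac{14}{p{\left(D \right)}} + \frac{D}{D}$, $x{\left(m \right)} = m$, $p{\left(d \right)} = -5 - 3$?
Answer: $\frac{80593}{4} \approx 20148.0$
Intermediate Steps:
$p{\left(d \right)} = -8$ ($p{\left(d \right)} = -5 - 3 = -8$)
$S = 3969$
$v{\left(D \right)} = - \frac{3}{4}$ ($v{\left(D \right)} = \frac{14}{-8} + \frac{D}{D} = 14 \left(- \frac{1}{8}\right) + 1 = - \frac{7}{4} + 1 = - \frac{3}{4}$)
$16180 + \left(S + v{\left(x{\left(-11 \right)} \right)}\right) = 16180 + \left(3969 - \frac{3}{4}\right) = 16180 + \frac{15873}{4} = \frac{80593}{4}$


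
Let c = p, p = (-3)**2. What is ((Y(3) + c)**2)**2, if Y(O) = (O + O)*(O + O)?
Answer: 4100625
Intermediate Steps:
p = 9
c = 9
Y(O) = 4*O**2 (Y(O) = (2*O)*(2*O) = 4*O**2)
((Y(3) + c)**2)**2 = ((4*3**2 + 9)**2)**2 = ((4*9 + 9)**2)**2 = ((36 + 9)**2)**2 = (45**2)**2 = 2025**2 = 4100625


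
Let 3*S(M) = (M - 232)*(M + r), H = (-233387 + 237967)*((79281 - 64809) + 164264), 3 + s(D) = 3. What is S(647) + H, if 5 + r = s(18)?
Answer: 818699690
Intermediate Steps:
s(D) = 0 (s(D) = -3 + 3 = 0)
H = 818610880 (H = 4580*(14472 + 164264) = 4580*178736 = 818610880)
r = -5 (r = -5 + 0 = -5)
S(M) = (-232 + M)*(-5 + M)/3 (S(M) = ((M - 232)*(M - 5))/3 = ((-232 + M)*(-5 + M))/3 = (-232 + M)*(-5 + M)/3)
S(647) + H = (1160/3 - 79*647 + (1/3)*647**2) + 818610880 = (1160/3 - 51113 + (1/3)*418609) + 818610880 = (1160/3 - 51113 + 418609/3) + 818610880 = 88810 + 818610880 = 818699690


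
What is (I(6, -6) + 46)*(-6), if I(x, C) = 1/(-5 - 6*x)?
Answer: -11310/41 ≈ -275.85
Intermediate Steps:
(I(6, -6) + 46)*(-6) = (-1/(5 + 6*6) + 46)*(-6) = (-1/(5 + 36) + 46)*(-6) = (-1/41 + 46)*(-6) = (1885/41)*(-6) = -11310/41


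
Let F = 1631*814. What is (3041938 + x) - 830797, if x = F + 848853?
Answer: 4387628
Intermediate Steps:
F = 1327634
x = 2176487 (x = 1327634 + 848853 = 2176487)
(3041938 + x) - 830797 = (3041938 + 2176487) - 830797 = 5218425 - 830797 = 4387628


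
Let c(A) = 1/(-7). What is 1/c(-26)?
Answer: -7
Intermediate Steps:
c(A) = -⅐
1/c(-26) = 1/(-⅐) = -7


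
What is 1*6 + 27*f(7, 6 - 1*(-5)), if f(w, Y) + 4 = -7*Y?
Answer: -2181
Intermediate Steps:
f(w, Y) = -4 - 7*Y
1*6 + 27*f(7, 6 - 1*(-5)) = 1*6 + 27*(-4 - 7*(6 - 1*(-5))) = 6 + 27*(-4 - 7*(6 + 5)) = 6 + 27*(-4 - 7*11) = 6 + 27*(-4 - 77) = 6 + 27*(-81) = 6 - 2187 = -2181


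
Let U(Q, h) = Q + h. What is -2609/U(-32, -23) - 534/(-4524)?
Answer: 1972081/41470 ≈ 47.554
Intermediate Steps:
-2609/U(-32, -23) - 534/(-4524) = -2609/(-32 - 23) - 534/(-4524) = -2609/(-55) - 534*(-1/4524) = -2609*(-1/55) + 89/754 = 2609/55 + 89/754 = 1972081/41470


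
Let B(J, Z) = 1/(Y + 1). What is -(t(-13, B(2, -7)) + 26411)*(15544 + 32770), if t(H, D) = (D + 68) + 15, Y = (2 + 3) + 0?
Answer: -3840117505/3 ≈ -1.2800e+9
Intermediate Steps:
Y = 5 (Y = 5 + 0 = 5)
B(J, Z) = ⅙ (B(J, Z) = 1/(5 + 1) = 1/6 = ⅙)
t(H, D) = 83 + D (t(H, D) = (68 + D) + 15 = 83 + D)
-(t(-13, B(2, -7)) + 26411)*(15544 + 32770) = -((83 + ⅙) + 26411)*(15544 + 32770) = -(499/6 + 26411)*48314 = -158965*48314/6 = -1*3840117505/3 = -3840117505/3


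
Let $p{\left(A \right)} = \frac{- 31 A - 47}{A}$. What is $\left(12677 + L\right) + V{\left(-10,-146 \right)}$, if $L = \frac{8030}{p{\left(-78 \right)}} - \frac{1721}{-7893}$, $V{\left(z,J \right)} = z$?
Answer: $\frac{232114454972}{18714303} \approx 12403.0$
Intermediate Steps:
$p{\left(A \right)} = \frac{-47 - 31 A}{A}$
$L = - \frac{4939621129}{18714303}$ ($L = \frac{8030}{-31 - \frac{47}{-78}} - \frac{1721}{-7893} = \frac{8030}{-31 - - \frac{47}{78}} - - \frac{1721}{7893} = \frac{8030}{-31 + \frac{47}{78}} + \frac{1721}{7893} = \frac{8030}{- \frac{2371}{78}} + \frac{1721}{7893} = 8030 \left(- \frac{78}{2371}\right) + \frac{1721}{7893} = - \frac{626340}{2371} + \frac{1721}{7893} = - \frac{4939621129}{18714303} \approx -263.95$)
$\left(12677 + L\right) + V{\left(-10,-146 \right)} = \left(12677 - \frac{4939621129}{18714303}\right) - 10 = \frac{232301598002}{18714303} - 10 = \frac{232114454972}{18714303}$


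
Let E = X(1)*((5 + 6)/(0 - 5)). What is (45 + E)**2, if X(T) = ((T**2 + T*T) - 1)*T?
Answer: 45796/25 ≈ 1831.8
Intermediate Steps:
X(T) = T*(-1 + 2*T**2) (X(T) = ((T**2 + T**2) - 1)*T = (2*T**2 - 1)*T = (-1 + 2*T**2)*T = T*(-1 + 2*T**2))
E = -11/5 (E = (-1*1 + 2*1**3)*((5 + 6)/(0 - 5)) = (-1 + 2*1)*(11/(-5)) = (-1 + 2)*(11*(-1/5)) = 1*(-11/5) = -11/5 ≈ -2.2000)
(45 + E)**2 = (45 - 11/5)**2 = (214/5)**2 = 45796/25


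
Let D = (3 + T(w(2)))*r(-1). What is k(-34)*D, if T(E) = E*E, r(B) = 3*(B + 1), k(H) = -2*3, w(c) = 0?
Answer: 0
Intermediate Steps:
k(H) = -6
r(B) = 3 + 3*B (r(B) = 3*(1 + B) = 3 + 3*B)
T(E) = E²
D = 0 (D = (3 + 0²)*(3 + 3*(-1)) = (3 + 0)*(3 - 3) = 3*0 = 0)
k(-34)*D = -6*0 = 0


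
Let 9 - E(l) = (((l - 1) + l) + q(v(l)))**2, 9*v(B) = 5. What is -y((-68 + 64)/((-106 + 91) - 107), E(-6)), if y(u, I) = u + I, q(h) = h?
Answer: 720553/4941 ≈ 145.83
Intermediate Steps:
v(B) = 5/9 (v(B) = (1/9)*5 = 5/9)
E(l) = 9 - (-4/9 + 2*l)**2 (E(l) = 9 - (((l - 1) + l) + 5/9)**2 = 9 - (((-1 + l) + l) + 5/9)**2 = 9 - ((-1 + 2*l) + 5/9)**2 = 9 - (-4/9 + 2*l)**2)
y(u, I) = I + u
-y((-68 + 64)/((-106 + 91) - 107), E(-6)) = -((9 - 4*(-2 + 9*(-6))**2/81) + (-68 + 64)/((-106 + 91) - 107)) = -((9 - 4*(-2 - 54)**2/81) - 4/(-15 - 107)) = -((9 - 4/81*(-56)**2) - 4/(-122)) = -((9 - 4/81*3136) - 4*(-1/122)) = -((9 - 12544/81) + 2/61) = -(-11815/81 + 2/61) = -1*(-720553/4941) = 720553/4941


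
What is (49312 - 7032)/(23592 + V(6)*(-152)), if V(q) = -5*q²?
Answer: 5285/6369 ≈ 0.82980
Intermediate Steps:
(49312 - 7032)/(23592 + V(6)*(-152)) = (49312 - 7032)/(23592 - 5*6²*(-152)) = 42280/(23592 - 5*36*(-152)) = 42280/(23592 - 180*(-152)) = 42280/(23592 + 27360) = 42280/50952 = 42280*(1/50952) = 5285/6369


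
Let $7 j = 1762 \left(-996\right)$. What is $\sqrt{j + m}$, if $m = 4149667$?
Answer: $\frac{\sqrt{191049019}}{7} \approx 1974.6$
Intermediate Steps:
$j = - \frac{1754952}{7}$ ($j = \frac{1762 \left(-996\right)}{7} = \frac{1}{7} \left(-1754952\right) = - \frac{1754952}{7} \approx -2.5071 \cdot 10^{5}$)
$\sqrt{j + m} = \sqrt{- \frac{1754952}{7} + 4149667} = \sqrt{\frac{27292717}{7}} = \frac{\sqrt{191049019}}{7}$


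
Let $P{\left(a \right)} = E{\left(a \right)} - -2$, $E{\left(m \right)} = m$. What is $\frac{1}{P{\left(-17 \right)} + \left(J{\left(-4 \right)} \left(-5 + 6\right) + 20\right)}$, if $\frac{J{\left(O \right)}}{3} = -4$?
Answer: $- \frac{1}{7} \approx -0.14286$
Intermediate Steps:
$J{\left(O \right)} = -12$ ($J{\left(O \right)} = 3 \left(-4\right) = -12$)
$P{\left(a \right)} = 2 + a$ ($P{\left(a \right)} = a - -2 = a + 2 = 2 + a$)
$\frac{1}{P{\left(-17 \right)} + \left(J{\left(-4 \right)} \left(-5 + 6\right) + 20\right)} = \frac{1}{\left(2 - 17\right) + \left(- 12 \left(-5 + 6\right) + 20\right)} = \frac{1}{-15 + \left(\left(-12\right) 1 + 20\right)} = \frac{1}{-15 + \left(-12 + 20\right)} = \frac{1}{-15 + 8} = \frac{1}{-7} = - \frac{1}{7}$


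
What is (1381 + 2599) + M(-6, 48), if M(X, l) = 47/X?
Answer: 23833/6 ≈ 3972.2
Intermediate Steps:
(1381 + 2599) + M(-6, 48) = (1381 + 2599) + 47/(-6) = 3980 + 47*(-1/6) = 3980 - 47/6 = 23833/6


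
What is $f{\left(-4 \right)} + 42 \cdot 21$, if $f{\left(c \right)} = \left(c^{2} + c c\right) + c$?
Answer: $910$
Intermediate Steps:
$f{\left(c \right)} = c + 2 c^{2}$ ($f{\left(c \right)} = \left(c^{2} + c^{2}\right) + c = 2 c^{2} + c = c + 2 c^{2}$)
$f{\left(-4 \right)} + 42 \cdot 21 = - 4 \left(1 + 2 \left(-4\right)\right) + 42 \cdot 21 = - 4 \left(1 - 8\right) + 882 = \left(-4\right) \left(-7\right) + 882 = 28 + 882 = 910$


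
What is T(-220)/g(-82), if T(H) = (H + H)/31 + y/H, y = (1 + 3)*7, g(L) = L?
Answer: 24417/139810 ≈ 0.17464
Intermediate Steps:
y = 28 (y = 4*7 = 28)
T(H) = 28/H + 2*H/31 (T(H) = (H + H)/31 + 28/H = (2*H)*(1/31) + 28/H = 2*H/31 + 28/H = 28/H + 2*H/31)
T(-220)/g(-82) = (28/(-220) + (2/31)*(-220))/(-82) = (28*(-1/220) - 440/31)*(-1/82) = (-7/55 - 440/31)*(-1/82) = -24417/1705*(-1/82) = 24417/139810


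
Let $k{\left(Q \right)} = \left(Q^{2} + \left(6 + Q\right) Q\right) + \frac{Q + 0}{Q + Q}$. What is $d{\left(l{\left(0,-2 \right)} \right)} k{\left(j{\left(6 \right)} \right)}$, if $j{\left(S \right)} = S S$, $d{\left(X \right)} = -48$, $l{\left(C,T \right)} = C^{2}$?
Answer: $-134808$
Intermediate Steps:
$j{\left(S \right)} = S^{2}$
$k{\left(Q \right)} = \frac{1}{2} + Q^{2} + Q \left(6 + Q\right)$ ($k{\left(Q \right)} = \left(Q^{2} + Q \left(6 + Q\right)\right) + \frac{Q}{2 Q} = \left(Q^{2} + Q \left(6 + Q\right)\right) + Q \frac{1}{2 Q} = \left(Q^{2} + Q \left(6 + Q\right)\right) + \frac{1}{2} = \frac{1}{2} + Q^{2} + Q \left(6 + Q\right)$)
$d{\left(l{\left(0,-2 \right)} \right)} k{\left(j{\left(6 \right)} \right)} = - 48 \left(\frac{1}{2} + 2 \left(6^{2}\right)^{2} + 6 \cdot 6^{2}\right) = - 48 \left(\frac{1}{2} + 2 \cdot 36^{2} + 6 \cdot 36\right) = - 48 \left(\frac{1}{2} + 2 \cdot 1296 + 216\right) = - 48 \left(\frac{1}{2} + 2592 + 216\right) = \left(-48\right) \frac{5617}{2} = -134808$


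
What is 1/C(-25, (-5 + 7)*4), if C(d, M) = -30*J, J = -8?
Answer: 1/240 ≈ 0.0041667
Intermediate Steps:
C(d, M) = 240 (C(d, M) = -30*(-8) = 240)
1/C(-25, (-5 + 7)*4) = 1/240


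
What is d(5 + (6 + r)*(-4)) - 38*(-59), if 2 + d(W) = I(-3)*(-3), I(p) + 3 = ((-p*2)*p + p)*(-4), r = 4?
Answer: 1997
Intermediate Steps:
I(p) = -3 - 4*p + 8*p² (I(p) = -3 + ((-p*2)*p + p)*(-4) = -3 + ((-2*p)*p + p)*(-4) = -3 + (-2*p² + p)*(-4) = -3 + (p - 2*p²)*(-4) = -3 + (-4*p + 8*p²) = -3 - 4*p + 8*p²)
d(W) = -245 (d(W) = -2 + (-3 - 4*(-3) + 8*(-3)²)*(-3) = -2 + (-3 + 12 + 8*9)*(-3) = -2 + (-3 + 12 + 72)*(-3) = -2 + 81*(-3) = -2 - 243 = -245)
d(5 + (6 + r)*(-4)) - 38*(-59) = -245 - 38*(-59) = -245 + 2242 = 1997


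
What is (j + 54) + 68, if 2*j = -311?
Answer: -67/2 ≈ -33.500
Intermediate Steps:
j = -311/2 (j = (1/2)*(-311) = -311/2 ≈ -155.50)
(j + 54) + 68 = (-311/2 + 54) + 68 = -203/2 + 68 = -67/2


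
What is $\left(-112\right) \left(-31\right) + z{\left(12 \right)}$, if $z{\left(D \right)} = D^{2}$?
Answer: $3616$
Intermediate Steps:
$\left(-112\right) \left(-31\right) + z{\left(12 \right)} = \left(-112\right) \left(-31\right) + 12^{2} = 3472 + 144 = 3616$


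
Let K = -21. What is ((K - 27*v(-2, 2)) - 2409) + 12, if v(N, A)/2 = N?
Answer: -2310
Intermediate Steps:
v(N, A) = 2*N
((K - 27*v(-2, 2)) - 2409) + 12 = ((-21 - 54*(-2)) - 2409) + 12 = ((-21 - 27*(-4)) - 2409) + 12 = ((-21 + 108) - 2409) + 12 = (87 - 2409) + 12 = -2322 + 12 = -2310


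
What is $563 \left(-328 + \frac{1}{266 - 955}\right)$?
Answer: $- \frac{127234059}{689} \approx -1.8466 \cdot 10^{5}$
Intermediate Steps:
$563 \left(-328 + \frac{1}{266 - 955}\right) = 563 \left(-328 + \frac{1}{-689}\right) = 563 \left(-328 - \frac{1}{689}\right) = 563 \left(- \frac{225993}{689}\right) = - \frac{127234059}{689}$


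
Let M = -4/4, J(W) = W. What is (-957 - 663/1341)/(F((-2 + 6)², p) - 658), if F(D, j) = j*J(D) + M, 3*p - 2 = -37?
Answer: 428000/378013 ≈ 1.1322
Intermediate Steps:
p = -35/3 (p = ⅔ + (⅓)*(-37) = ⅔ - 37/3 = -35/3 ≈ -11.667)
M = -1 (M = -4*¼ = -1)
F(D, j) = -1 + D*j (F(D, j) = j*D - 1 = D*j - 1 = -1 + D*j)
(-957 - 663/1341)/(F((-2 + 6)², p) - 658) = (-957 - 663/1341)/((-1 + (-2 + 6)²*(-35/3)) - 658) = (-957 - 663*1/1341)/((-1 + 4²*(-35/3)) - 658) = (-957 - 221/447)/((-1 + 16*(-35/3)) - 658) = -428000/(447*((-1 - 560/3) - 658)) = -428000/(447*(-563/3 - 658)) = -428000/(447*(-2537/3)) = -428000/447*(-3/2537) = 428000/378013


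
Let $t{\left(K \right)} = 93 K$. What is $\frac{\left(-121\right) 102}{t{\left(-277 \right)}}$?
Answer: $\frac{4114}{8587} \approx 0.4791$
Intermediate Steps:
$\frac{\left(-121\right) 102}{t{\left(-277 \right)}} = \frac{\left(-121\right) 102}{93 \left(-277\right)} = - \frac{12342}{-25761} = \left(-12342\right) \left(- \frac{1}{25761}\right) = \frac{4114}{8587}$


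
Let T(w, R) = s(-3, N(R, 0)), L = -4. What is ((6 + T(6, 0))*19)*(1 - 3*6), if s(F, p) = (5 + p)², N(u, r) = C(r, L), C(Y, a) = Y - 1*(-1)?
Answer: -13566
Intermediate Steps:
C(Y, a) = 1 + Y (C(Y, a) = Y + 1 = 1 + Y)
N(u, r) = 1 + r
T(w, R) = 36 (T(w, R) = (5 + (1 + 0))² = (5 + 1)² = 6² = 36)
((6 + T(6, 0))*19)*(1 - 3*6) = ((6 + 36)*19)*(1 - 3*6) = (42*19)*(1 - 18) = 798*(-17) = -13566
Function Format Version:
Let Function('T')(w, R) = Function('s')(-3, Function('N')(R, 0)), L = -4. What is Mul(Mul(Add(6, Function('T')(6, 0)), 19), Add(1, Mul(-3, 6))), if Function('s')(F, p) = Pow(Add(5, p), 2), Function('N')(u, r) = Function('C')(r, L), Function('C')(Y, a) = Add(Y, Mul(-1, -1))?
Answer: -13566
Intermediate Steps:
Function('C')(Y, a) = Add(1, Y) (Function('C')(Y, a) = Add(Y, 1) = Add(1, Y))
Function('N')(u, r) = Add(1, r)
Function('T')(w, R) = 36 (Function('T')(w, R) = Pow(Add(5, Add(1, 0)), 2) = Pow(Add(5, 1), 2) = Pow(6, 2) = 36)
Mul(Mul(Add(6, Function('T')(6, 0)), 19), Add(1, Mul(-3, 6))) = Mul(Mul(Add(6, 36), 19), Add(1, Mul(-3, 6))) = Mul(Mul(42, 19), Add(1, -18)) = Mul(798, -17) = -13566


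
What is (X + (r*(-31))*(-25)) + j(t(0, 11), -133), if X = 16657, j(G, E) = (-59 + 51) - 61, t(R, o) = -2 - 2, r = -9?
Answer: 9613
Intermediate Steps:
t(R, o) = -4
j(G, E) = -69 (j(G, E) = -8 - 61 = -69)
(X + (r*(-31))*(-25)) + j(t(0, 11), -133) = (16657 - 9*(-31)*(-25)) - 69 = (16657 + 279*(-25)) - 69 = (16657 - 6975) - 69 = 9682 - 69 = 9613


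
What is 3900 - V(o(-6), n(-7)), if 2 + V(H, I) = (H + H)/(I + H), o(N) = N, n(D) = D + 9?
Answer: 3899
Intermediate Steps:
n(D) = 9 + D
V(H, I) = -2 + 2*H/(H + I) (V(H, I) = -2 + (H + H)/(I + H) = -2 + (2*H)/(H + I) = -2 + 2*H/(H + I))
3900 - V(o(-6), n(-7)) = 3900 - (-2)*(9 - 7)/(-6 + (9 - 7)) = 3900 - (-2)*2/(-6 + 2) = 3900 - (-2)*2/(-4) = 3900 - (-2)*2*(-1)/4 = 3900 - 1*1 = 3900 - 1 = 3899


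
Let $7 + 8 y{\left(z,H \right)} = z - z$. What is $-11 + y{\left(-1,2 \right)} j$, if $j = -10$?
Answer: $- \frac{9}{4} \approx -2.25$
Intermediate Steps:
$y{\left(z,H \right)} = - \frac{7}{8}$ ($y{\left(z,H \right)} = - \frac{7}{8} + \frac{z - z}{8} = - \frac{7}{8} + \frac{1}{8} \cdot 0 = - \frac{7}{8} + 0 = - \frac{7}{8}$)
$-11 + y{\left(-1,2 \right)} j = -11 - - \frac{35}{4} = -11 + \frac{35}{4} = - \frac{9}{4}$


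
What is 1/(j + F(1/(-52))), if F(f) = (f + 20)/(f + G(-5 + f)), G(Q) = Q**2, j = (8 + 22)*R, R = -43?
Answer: -68069/87754982 ≈ -0.00077567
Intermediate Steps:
j = -1290 (j = (8 + 22)*(-43) = 30*(-43) = -1290)
F(f) = (20 + f)/(f + (-5 + f)**2) (F(f) = (f + 20)/(f + (-5 + f)**2) = (20 + f)/(f + (-5 + f)**2))
1/(j + F(1/(-52))) = 1/(-1290 + (20 + 1/(-52))/(1/(-52) + (-5 + 1/(-52))**2)) = 1/(-1290 + (20 - 1/52)/(-1/52 + (-5 - 1/52)**2)) = 1/(-1290 + (1039/52)/(-1/52 + (-261/52)**2)) = 1/(-1290 + (1039/52)/(-1/52 + 68121/2704)) = 1/(-1290 + (1039/52)/(68069/2704)) = 1/(-1290 + (2704/68069)*(1039/52)) = 1/(-1290 + 54028/68069) = 1/(-87754982/68069) = -68069/87754982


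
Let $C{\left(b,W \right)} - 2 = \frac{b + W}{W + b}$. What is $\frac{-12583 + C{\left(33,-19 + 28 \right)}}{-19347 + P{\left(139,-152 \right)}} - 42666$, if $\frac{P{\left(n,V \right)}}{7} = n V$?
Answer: $- \frac{7135577258}{167243} \approx -42666.0$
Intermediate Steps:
$C{\left(b,W \right)} = 3$ ($C{\left(b,W \right)} = 2 + \frac{b + W}{W + b} = 2 + \frac{W + b}{W + b} = 2 + 1 = 3$)
$P{\left(n,V \right)} = 7 V n$ ($P{\left(n,V \right)} = 7 n V = 7 V n$)
$\frac{-12583 + C{\left(33,-19 + 28 \right)}}{-19347 + P{\left(139,-152 \right)}} - 42666 = \frac{-12583 + 3}{-19347 + 7 \left(-152\right) 139} - 42666 = - \frac{12580}{-19347 - 147896} - 42666 = - \frac{12580}{-167243} - 42666 = \left(-12580\right) \left(- \frac{1}{167243}\right) - 42666 = \frac{12580}{167243} - 42666 = - \frac{7135577258}{167243}$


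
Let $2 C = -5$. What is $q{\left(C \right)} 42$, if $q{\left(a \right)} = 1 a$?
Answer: $-105$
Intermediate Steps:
$C = - \frac{5}{2}$ ($C = \frac{1}{2} \left(-5\right) = - \frac{5}{2} \approx -2.5$)
$q{\left(a \right)} = a$
$q{\left(C \right)} 42 = \left(- \frac{5}{2}\right) 42 = -105$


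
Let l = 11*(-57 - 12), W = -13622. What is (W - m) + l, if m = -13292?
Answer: -1089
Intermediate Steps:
l = -759 (l = 11*(-69) = -759)
(W - m) + l = (-13622 - 1*(-13292)) - 759 = (-13622 + 13292) - 759 = -330 - 759 = -1089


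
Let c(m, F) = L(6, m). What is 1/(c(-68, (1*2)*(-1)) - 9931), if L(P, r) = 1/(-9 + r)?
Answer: -77/764688 ≈ -0.00010069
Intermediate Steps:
c(m, F) = 1/(-9 + m)
1/(c(-68, (1*2)*(-1)) - 9931) = 1/(1/(-9 - 68) - 9931) = 1/(1/(-77) - 9931) = 1/(-1/77 - 9931) = 1/(-764688/77) = -77/764688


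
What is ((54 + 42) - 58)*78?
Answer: 2964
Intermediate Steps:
((54 + 42) - 58)*78 = (96 - 58)*78 = 38*78 = 2964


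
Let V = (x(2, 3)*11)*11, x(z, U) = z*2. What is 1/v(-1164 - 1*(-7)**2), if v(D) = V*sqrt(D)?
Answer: -I*sqrt(1213)/587092 ≈ -5.9323e-5*I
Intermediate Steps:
x(z, U) = 2*z
V = 484 (V = ((2*2)*11)*11 = (4*11)*11 = 44*11 = 484)
v(D) = 484*sqrt(D)
1/v(-1164 - 1*(-7)**2) = 1/(484*sqrt(-1164 - 1*(-7)**2)) = 1/(484*sqrt(-1164 - 1*49)) = 1/(484*sqrt(-1164 - 49)) = 1/(484*sqrt(-1213)) = 1/(484*(I*sqrt(1213))) = 1/(484*I*sqrt(1213)) = -I*sqrt(1213)/587092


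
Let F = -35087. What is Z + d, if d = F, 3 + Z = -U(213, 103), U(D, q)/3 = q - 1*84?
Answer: -35147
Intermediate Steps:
U(D, q) = -252 + 3*q (U(D, q) = 3*(q - 1*84) = 3*(q - 84) = 3*(-84 + q) = -252 + 3*q)
Z = -60 (Z = -3 - (-252 + 3*103) = -3 - (-252 + 309) = -3 - 1*57 = -3 - 57 = -60)
d = -35087
Z + d = -60 - 35087 = -35147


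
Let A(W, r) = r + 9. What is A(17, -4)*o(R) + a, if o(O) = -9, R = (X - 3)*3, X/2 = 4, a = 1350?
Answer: 1305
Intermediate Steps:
X = 8 (X = 2*4 = 8)
A(W, r) = 9 + r
R = 15 (R = (8 - 3)*3 = 5*3 = 15)
A(17, -4)*o(R) + a = (9 - 4)*(-9) + 1350 = 5*(-9) + 1350 = -45 + 1350 = 1305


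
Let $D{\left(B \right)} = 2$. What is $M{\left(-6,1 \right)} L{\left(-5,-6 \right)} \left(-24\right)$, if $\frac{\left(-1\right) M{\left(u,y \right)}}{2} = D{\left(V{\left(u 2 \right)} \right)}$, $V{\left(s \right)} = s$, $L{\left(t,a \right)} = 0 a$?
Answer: $0$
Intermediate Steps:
$L{\left(t,a \right)} = 0$
$M{\left(u,y \right)} = -4$ ($M{\left(u,y \right)} = \left(-2\right) 2 = -4$)
$M{\left(-6,1 \right)} L{\left(-5,-6 \right)} \left(-24\right) = \left(-4\right) 0 \left(-24\right) = 0 \left(-24\right) = 0$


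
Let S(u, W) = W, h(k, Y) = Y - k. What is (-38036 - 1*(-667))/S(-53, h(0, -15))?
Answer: 37369/15 ≈ 2491.3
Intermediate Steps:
(-38036 - 1*(-667))/S(-53, h(0, -15)) = (-38036 - 1*(-667))/(-15 - 1*0) = (-38036 + 667)/(-15 + 0) = -37369/(-15) = -37369*(-1/15) = 37369/15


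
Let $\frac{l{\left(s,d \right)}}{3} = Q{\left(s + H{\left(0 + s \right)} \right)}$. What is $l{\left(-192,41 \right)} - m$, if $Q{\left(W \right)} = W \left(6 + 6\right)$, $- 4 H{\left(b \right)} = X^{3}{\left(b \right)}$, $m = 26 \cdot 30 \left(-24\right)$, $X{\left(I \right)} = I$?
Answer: $63712800$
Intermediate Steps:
$m = -18720$ ($m = 780 \left(-24\right) = -18720$)
$H{\left(b \right)} = - \frac{b^{3}}{4}$
$Q{\left(W \right)} = 12 W$ ($Q{\left(W \right)} = W 12 = 12 W$)
$l{\left(s,d \right)} = - 9 s^{3} + 36 s$ ($l{\left(s,d \right)} = 3 \cdot 12 \left(s - \frac{\left(0 + s\right)^{3}}{4}\right) = 3 \cdot 12 \left(s - \frac{s^{3}}{4}\right) = 3 \left(- 3 s^{3} + 12 s\right) = - 9 s^{3} + 36 s$)
$l{\left(-192,41 \right)} - m = 9 \left(-192\right) \left(4 - \left(-192\right)^{2}\right) - -18720 = 9 \left(-192\right) \left(4 - 36864\right) + 18720 = 9 \left(-192\right) \left(-36860\right) + 18720 = 63694080 + 18720 = 63712800$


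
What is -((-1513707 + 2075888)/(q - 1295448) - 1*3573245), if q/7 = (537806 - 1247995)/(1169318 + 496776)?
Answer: 7712289667865947589/2158343111435 ≈ 3.5732e+6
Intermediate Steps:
q = -4971323/1666094 (q = 7*((537806 - 1247995)/(1169318 + 496776)) = 7*(-710189/1666094) = -4971323/1666094 ≈ -2.9838)
-((-1513707 + 2075888)/(q - 1295448) - 1*3573245) = -((-1513707 + 2075888)/(-4971323/1666094 - 1295448) - 1*3573245) = -(562181/(-2158343111435/1666094) - 3573245) = -(562181*(-1666094/2158343111435) - 3573245) = -(-936646391014/2158343111435 - 3573245) = -1*(-7712289667865947589/2158343111435) = 7712289667865947589/2158343111435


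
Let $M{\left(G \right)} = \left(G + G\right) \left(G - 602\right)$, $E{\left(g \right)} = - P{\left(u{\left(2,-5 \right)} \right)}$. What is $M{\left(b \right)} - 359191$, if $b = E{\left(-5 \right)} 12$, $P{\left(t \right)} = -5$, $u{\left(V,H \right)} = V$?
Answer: $-424231$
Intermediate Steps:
$E{\left(g \right)} = 5$ ($E{\left(g \right)} = \left(-1\right) \left(-5\right) = 5$)
$b = 60$ ($b = 5 \cdot 12 = 60$)
$M{\left(G \right)} = 2 G \left(-602 + G\right)$
$M{\left(b \right)} - 359191 = 2 \cdot 60 \left(-602 + 60\right) - 359191 = 2 \cdot 60 \left(-542\right) - 359191 = -65040 - 359191 = -424231$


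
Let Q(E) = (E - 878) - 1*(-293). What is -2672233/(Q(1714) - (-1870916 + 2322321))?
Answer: 2672233/450276 ≈ 5.9347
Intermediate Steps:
Q(E) = -585 + E (Q(E) = (-878 + E) + 293 = -585 + E)
-2672233/(Q(1714) - (-1870916 + 2322321)) = -2672233/((-585 + 1714) - (-1870916 + 2322321)) = -2672233/(1129 - 1*451405) = -2672233/(1129 - 451405) = -2672233/(-450276) = -2672233*(-1/450276) = 2672233/450276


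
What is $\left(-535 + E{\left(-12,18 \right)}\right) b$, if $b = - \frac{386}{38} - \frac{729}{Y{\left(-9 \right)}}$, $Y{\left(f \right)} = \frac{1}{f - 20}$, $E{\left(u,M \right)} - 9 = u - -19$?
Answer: $- \frac{208371234}{19} \approx -1.0967 \cdot 10^{7}$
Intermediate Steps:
$E{\left(u,M \right)} = 28 + u$ ($E{\left(u,M \right)} = 9 + \left(u - -19\right) = 9 + \left(u + 19\right) = 9 + \left(19 + u\right) = 28 + u$)
$Y{\left(f \right)} = \frac{1}{-20 + f}$
$b = \frac{401486}{19}$ ($b = - \frac{386}{38} - \frac{729}{\frac{1}{-20 - 9}} = \left(-386\right) \frac{1}{38} - \frac{729}{\frac{1}{-29}} = - \frac{193}{19} - \frac{729}{- \frac{1}{29}} = - \frac{193}{19} - -21141 = - \frac{193}{19} + 21141 = \frac{401486}{19} \approx 21131.0$)
$\left(-535 + E{\left(-12,18 \right)}\right) b = \left(-535 + \left(28 - 12\right)\right) \frac{401486}{19} = \left(-535 + 16\right) \frac{401486}{19} = \left(-519\right) \frac{401486}{19} = - \frac{208371234}{19}$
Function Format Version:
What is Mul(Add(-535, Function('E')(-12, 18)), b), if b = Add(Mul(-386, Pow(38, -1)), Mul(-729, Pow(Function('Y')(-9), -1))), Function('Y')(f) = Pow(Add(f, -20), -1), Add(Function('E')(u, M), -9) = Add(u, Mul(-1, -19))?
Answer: Rational(-208371234, 19) ≈ -1.0967e+7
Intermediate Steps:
Function('E')(u, M) = Add(28, u) (Function('E')(u, M) = Add(9, Add(u, Mul(-1, -19))) = Add(9, Add(u, 19)) = Add(9, Add(19, u)) = Add(28, u))
Function('Y')(f) = Pow(Add(-20, f), -1)
b = Rational(401486, 19) (b = Add(Mul(-386, Pow(38, -1)), Mul(-729, Pow(Pow(Add(-20, -9), -1), -1))) = Add(Mul(-386, Rational(1, 38)), Mul(-729, Pow(Pow(-29, -1), -1))) = Add(Rational(-193, 19), Mul(-729, Pow(Rational(-1, 29), -1))) = Add(Rational(-193, 19), Mul(-729, -29)) = Add(Rational(-193, 19), 21141) = Rational(401486, 19) ≈ 21131.)
Mul(Add(-535, Function('E')(-12, 18)), b) = Mul(Add(-535, Add(28, -12)), Rational(401486, 19)) = Mul(Add(-535, 16), Rational(401486, 19)) = Mul(-519, Rational(401486, 19)) = Rational(-208371234, 19)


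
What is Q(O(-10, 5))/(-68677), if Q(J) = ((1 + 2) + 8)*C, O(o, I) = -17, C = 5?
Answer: -55/68677 ≈ -0.00080085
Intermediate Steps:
Q(J) = 55 (Q(J) = ((1 + 2) + 8)*5 = (3 + 8)*5 = 11*5 = 55)
Q(O(-10, 5))/(-68677) = 55/(-68677) = 55*(-1/68677) = -55/68677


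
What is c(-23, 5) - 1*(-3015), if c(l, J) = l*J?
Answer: 2900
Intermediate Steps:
c(l, J) = J*l
c(-23, 5) - 1*(-3015) = 5*(-23) - 1*(-3015) = -115 + 3015 = 2900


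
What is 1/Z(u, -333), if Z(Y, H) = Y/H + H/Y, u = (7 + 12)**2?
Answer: -120213/241210 ≈ -0.49837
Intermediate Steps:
u = 361 (u = 19**2 = 361)
Z(Y, H) = H/Y + Y/H
1/Z(u, -333) = 1/(-333/361 + 361/(-333)) = 1/(-333*1/361 + 361*(-1/333)) = 1/(-333/361 - 361/333) = 1/(-241210/120213) = -120213/241210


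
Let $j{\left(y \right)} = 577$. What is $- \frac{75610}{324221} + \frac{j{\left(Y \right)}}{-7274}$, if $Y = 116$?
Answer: $- \frac{737062657}{2358383554} \approx -0.31253$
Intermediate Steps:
$- \frac{75610}{324221} + \frac{j{\left(Y \right)}}{-7274} = - \frac{75610}{324221} + \frac{577}{-7274} = \left(-75610\right) \frac{1}{324221} + 577 \left(- \frac{1}{7274}\right) = - \frac{75610}{324221} - \frac{577}{7274} = - \frac{737062657}{2358383554}$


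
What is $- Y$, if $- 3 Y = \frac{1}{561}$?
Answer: $\frac{1}{1683} \approx 0.00059418$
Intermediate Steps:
$Y = - \frac{1}{1683}$ ($Y = - \frac{1}{3 \cdot 561} = \left(- \frac{1}{3}\right) \frac{1}{561} = - \frac{1}{1683} \approx -0.00059418$)
$- Y = \left(-1\right) \left(- \frac{1}{1683}\right) = \frac{1}{1683}$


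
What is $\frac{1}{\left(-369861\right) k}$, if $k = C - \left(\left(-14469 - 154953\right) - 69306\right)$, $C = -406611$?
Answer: $\frac{1}{62093374263} \approx 1.6105 \cdot 10^{-11}$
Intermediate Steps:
$k = -167883$ ($k = -406611 - \left(\left(-14469 - 154953\right) - 69306\right) = -406611 - \left(-169422 - 69306\right) = -406611 - -238728 = -406611 + 238728 = -167883$)
$\frac{1}{\left(-369861\right) k} = \frac{1}{\left(-369861\right) \left(-167883\right)} = \left(- \frac{1}{369861}\right) \left(- \frac{1}{167883}\right) = \frac{1}{62093374263}$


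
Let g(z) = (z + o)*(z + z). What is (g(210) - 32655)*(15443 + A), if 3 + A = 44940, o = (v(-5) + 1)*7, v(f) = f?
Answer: 2643738300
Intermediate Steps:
o = -28 (o = (-5 + 1)*7 = -4*7 = -28)
g(z) = 2*z*(-28 + z) (g(z) = (z - 28)*(z + z) = (-28 + z)*(2*z) = 2*z*(-28 + z))
A = 44937 (A = -3 + 44940 = 44937)
(g(210) - 32655)*(15443 + A) = (2*210*(-28 + 210) - 32655)*(15443 + 44937) = (2*210*182 - 32655)*60380 = (76440 - 32655)*60380 = 43785*60380 = 2643738300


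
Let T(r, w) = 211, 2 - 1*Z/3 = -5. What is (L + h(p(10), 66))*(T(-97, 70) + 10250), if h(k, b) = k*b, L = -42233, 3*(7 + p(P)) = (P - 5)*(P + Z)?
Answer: -410960385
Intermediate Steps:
Z = 21 (Z = 6 - 3*(-5) = 6 + 15 = 21)
p(P) = -7 + (-5 + P)*(21 + P)/3 (p(P) = -7 + ((P - 5)*(P + 21))/3 = -7 + ((-5 + P)*(21 + P))/3 = -7 + (-5 + P)*(21 + P)/3)
h(k, b) = b*k
(L + h(p(10), 66))*(T(-97, 70) + 10250) = (-42233 + 66*(-42 + (⅓)*10² + (16/3)*10))*(211 + 10250) = (-42233 + 66*(-42 + (⅓)*100 + 160/3))*10461 = (-42233 + 66*(-42 + 100/3 + 160/3))*10461 = (-42233 + 66*(134/3))*10461 = (-42233 + 2948)*10461 = -39285*10461 = -410960385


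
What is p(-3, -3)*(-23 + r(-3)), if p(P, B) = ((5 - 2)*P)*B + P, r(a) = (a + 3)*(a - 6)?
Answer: -552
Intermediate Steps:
r(a) = (-6 + a)*(3 + a) (r(a) = (3 + a)*(-6 + a) = (-6 + a)*(3 + a))
p(P, B) = P + 3*B*P (p(P, B) = (3*P)*B + P = 3*B*P + P = P + 3*B*P)
p(-3, -3)*(-23 + r(-3)) = (-3*(1 + 3*(-3)))*(-23 + (-18 + (-3)² - 3*(-3))) = (-3*(1 - 9))*(-23 + (-18 + 9 + 9)) = (-3*(-8))*(-23 + 0) = 24*(-23) = -552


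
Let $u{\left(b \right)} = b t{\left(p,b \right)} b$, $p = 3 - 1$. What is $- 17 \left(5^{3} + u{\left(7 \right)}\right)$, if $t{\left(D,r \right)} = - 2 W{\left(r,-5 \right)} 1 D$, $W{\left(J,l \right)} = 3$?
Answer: $7871$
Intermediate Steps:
$p = 2$
$t{\left(D,r \right)} = - 6 D$ ($t{\left(D,r \right)} = - 2 \cdot 3 \cdot 1 D = - 2 \cdot 3 D = - 6 D$)
$u{\left(b \right)} = - 12 b^{2}$ ($u{\left(b \right)} = b \left(\left(-6\right) 2\right) b = b \left(-12\right) b = - 12 b b = - 12 b^{2}$)
$- 17 \left(5^{3} + u{\left(7 \right)}\right) = - 17 \left(5^{3} - 12 \cdot 7^{2}\right) = - 17 \left(125 - 588\right) = \left(-17\right) \left(-463\right) = 7871$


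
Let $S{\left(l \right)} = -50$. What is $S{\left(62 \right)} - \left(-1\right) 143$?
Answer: $93$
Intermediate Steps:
$S{\left(62 \right)} - \left(-1\right) 143 = -50 - \left(-1\right) 143 = -50 - -143 = -50 + 143 = 93$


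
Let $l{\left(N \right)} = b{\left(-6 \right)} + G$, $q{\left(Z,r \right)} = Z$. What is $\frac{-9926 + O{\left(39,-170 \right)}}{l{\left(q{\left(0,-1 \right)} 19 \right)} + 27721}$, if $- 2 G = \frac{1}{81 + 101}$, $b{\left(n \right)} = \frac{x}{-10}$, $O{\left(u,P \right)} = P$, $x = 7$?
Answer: $- \frac{18374720}{50450941} \approx -0.36421$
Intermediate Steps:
$b{\left(n \right)} = - \frac{7}{10}$ ($b{\left(n \right)} = \frac{7}{-10} = 7 \left(- \frac{1}{10}\right) = - \frac{7}{10}$)
$G = - \frac{1}{364}$ ($G = - \frac{1}{2 \left(81 + 101\right)} = - \frac{1}{2 \cdot 182} = \left(- \frac{1}{2}\right) \frac{1}{182} = - \frac{1}{364} \approx -0.0027473$)
$l{\left(N \right)} = - \frac{1279}{1820}$ ($l{\left(N \right)} = - \frac{7}{10} - \frac{1}{364} = - \frac{1279}{1820}$)
$\frac{-9926 + O{\left(39,-170 \right)}}{l{\left(q{\left(0,-1 \right)} 19 \right)} + 27721} = \frac{-9926 - 170}{- \frac{1279}{1820} + 27721} = - \frac{10096}{\frac{50450941}{1820}} = \left(-10096\right) \frac{1820}{50450941} = - \frac{18374720}{50450941}$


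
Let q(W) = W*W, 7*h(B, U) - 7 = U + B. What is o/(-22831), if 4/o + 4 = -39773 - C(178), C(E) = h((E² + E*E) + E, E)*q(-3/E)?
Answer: 887152/201429576374505 ≈ 4.4043e-9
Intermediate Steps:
h(B, U) = 1 + B/7 + U/7 (h(B, U) = 1 + (U + B)/7 = 1 + (B + U)/7 = 1 + (B/7 + U/7) = 1 + B/7 + U/7)
q(W) = W²
C(E) = 9*(1 + 2*E/7 + 2*E²/7)/E² (C(E) = (1 + ((E² + E*E) + E)/7 + E/7)*(-3/E)² = (1 + ((E² + E²) + E)/7 + E/7)*(9/E²) = (1 + (2*E² + E)/7 + E/7)*(9/E²) = (1 + (E + 2*E²)/7 + E/7)*(9/E²) = (1 + (E/7 + 2*E²/7) + E/7)*(9/E²) = (1 + 2*E/7 + 2*E²/7)*(9/E²) = 9*(1 + 2*E/7 + 2*E²/7)/E²)
o = -887152/8822634855 (o = 4/(-4 + (-39773 - (18/7 + 9/178² + (18/7)/178))) = 4/(-4 + (-39773 - (18/7 + 9*(1/31684) + (18/7)*(1/178)))) = 4/(-4 + (-39773 - (18/7 + 9/31684 + 9/623))) = 4/(-4 + (-39773 - 1*573579/221788)) = 4/(-4 + (-39773 - 573579/221788)) = 4/(-4 - 8821747703/221788) = 4/(-8822634855/221788) = 4*(-221788/8822634855) = -887152/8822634855 ≈ -0.00010055)
o/(-22831) = -887152/8822634855/(-22831) = -887152/8822634855*(-1/22831) = 887152/201429576374505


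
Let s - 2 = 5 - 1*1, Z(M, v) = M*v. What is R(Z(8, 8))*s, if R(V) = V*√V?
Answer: 3072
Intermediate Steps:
R(V) = V^(3/2)
s = 6 (s = 2 + (5 - 1*1) = 2 + (5 - 1) = 2 + 4 = 6)
R(Z(8, 8))*s = (8*8)^(3/2)*6 = 64^(3/2)*6 = 512*6 = 3072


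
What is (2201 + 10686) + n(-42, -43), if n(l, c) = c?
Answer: 12844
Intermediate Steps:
(2201 + 10686) + n(-42, -43) = (2201 + 10686) - 43 = 12887 - 43 = 12844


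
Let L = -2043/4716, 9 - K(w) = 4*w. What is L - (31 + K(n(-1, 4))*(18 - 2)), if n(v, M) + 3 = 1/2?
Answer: -175767/524 ≈ -335.43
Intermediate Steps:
n(v, M) = -5/2 (n(v, M) = -3 + 1/2 = -3 + ½ = -5/2)
K(w) = 9 - 4*w
L = -227/524 (L = -2043*1/4716 = -227/524 ≈ -0.43321)
L - (31 + K(n(-1, 4))*(18 - 2)) = -227/524 - (31 + (9 - 4*(-5/2))*(18 - 2)) = -227/524 - (31 + (9 + 10)*16) = -227/524 - (31 + 19*16) = -227/524 - (31 + 304) = -227/524 - 1*335 = -227/524 - 335 = -175767/524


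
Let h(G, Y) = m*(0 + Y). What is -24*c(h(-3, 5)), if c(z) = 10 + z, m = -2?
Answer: 0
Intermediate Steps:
h(G, Y) = -2*Y (h(G, Y) = -2*(0 + Y) = -2*Y)
-24*c(h(-3, 5)) = -24*(10 - 2*5) = -24*(10 - 10) = -24*0 = 0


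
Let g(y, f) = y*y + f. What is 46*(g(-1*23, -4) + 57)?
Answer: 26772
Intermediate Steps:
g(y, f) = f + y**2 (g(y, f) = y**2 + f = f + y**2)
46*(g(-1*23, -4) + 57) = 46*((-4 + (-1*23)**2) + 57) = 46*((-4 + (-23)**2) + 57) = 46*((-4 + 529) + 57) = 46*(525 + 57) = 46*582 = 26772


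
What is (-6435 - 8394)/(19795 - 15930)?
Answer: -14829/3865 ≈ -3.8367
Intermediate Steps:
(-6435 - 8394)/(19795 - 15930) = -14829/3865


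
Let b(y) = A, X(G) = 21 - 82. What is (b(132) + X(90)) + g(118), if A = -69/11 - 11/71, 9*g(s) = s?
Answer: -381791/7029 ≈ -54.317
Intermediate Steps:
g(s) = s/9
X(G) = -61
A = -5020/781 (A = -69*1/11 - 11*1/71 = -69/11 - 11/71 = -5020/781 ≈ -6.4277)
b(y) = -5020/781
(b(132) + X(90)) + g(118) = (-5020/781 - 61) + (⅑)*118 = -52661/781 + 118/9 = -381791/7029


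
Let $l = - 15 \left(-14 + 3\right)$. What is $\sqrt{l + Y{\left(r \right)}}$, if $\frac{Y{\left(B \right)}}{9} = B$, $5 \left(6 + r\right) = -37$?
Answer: $\frac{\sqrt{1110}}{5} \approx 6.6633$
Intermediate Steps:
$r = - \frac{67}{5}$ ($r = -6 + \frac{1}{5} \left(-37\right) = -6 - \frac{37}{5} = - \frac{67}{5} \approx -13.4$)
$Y{\left(B \right)} = 9 B$
$l = 165$ ($l = \left(-15\right) \left(-11\right) = 165$)
$\sqrt{l + Y{\left(r \right)}} = \sqrt{165 + 9 \left(- \frac{67}{5}\right)} = \sqrt{165 - \frac{603}{5}} = \sqrt{\frac{222}{5}} = \frac{\sqrt{1110}}{5}$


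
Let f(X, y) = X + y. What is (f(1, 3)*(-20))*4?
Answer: -320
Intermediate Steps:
(f(1, 3)*(-20))*4 = ((1 + 3)*(-20))*4 = (4*(-20))*4 = -80*4 = -320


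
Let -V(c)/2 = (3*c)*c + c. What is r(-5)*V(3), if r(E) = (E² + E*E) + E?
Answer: -2700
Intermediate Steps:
r(E) = E + 2*E² (r(E) = (E² + E²) + E = 2*E² + E = E + 2*E²)
V(c) = -6*c² - 2*c (V(c) = -2*((3*c)*c + c) = -2*(3*c² + c) = -2*(c + 3*c²) = -6*c² - 2*c)
r(-5)*V(3) = (-5*(1 + 2*(-5)))*(-2*3*(1 + 3*3)) = (-5*(1 - 10))*(-2*3*(1 + 9)) = (-5*(-9))*(-2*3*10) = 45*(-60) = -2700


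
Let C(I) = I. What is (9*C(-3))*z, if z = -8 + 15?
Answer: -189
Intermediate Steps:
z = 7
(9*C(-3))*z = (9*(-3))*7 = -27*7 = -189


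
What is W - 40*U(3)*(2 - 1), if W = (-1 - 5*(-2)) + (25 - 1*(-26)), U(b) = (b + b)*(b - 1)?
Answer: -420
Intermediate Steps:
U(b) = 2*b*(-1 + b) (U(b) = (2*b)*(-1 + b) = 2*b*(-1 + b))
W = 60 (W = (-1 + 10) + (25 + 26) = 9 + 51 = 60)
W - 40*U(3)*(2 - 1) = 60 - 40*2*3*(-1 + 3)*(2 - 1) = 60 - 40*2*3*2 = 60 - 480 = -420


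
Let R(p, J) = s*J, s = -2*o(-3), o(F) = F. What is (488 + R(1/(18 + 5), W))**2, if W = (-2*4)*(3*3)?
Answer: 3136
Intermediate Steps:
s = 6 (s = -2*(-3) = 6)
W = -72 (W = -8*9 = -72)
R(p, J) = 6*J
(488 + R(1/(18 + 5), W))**2 = (488 + 6*(-72))**2 = (488 - 432)**2 = 56**2 = 3136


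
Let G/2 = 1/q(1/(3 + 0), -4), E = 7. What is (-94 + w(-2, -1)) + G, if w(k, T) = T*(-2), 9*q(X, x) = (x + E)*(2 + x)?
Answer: -95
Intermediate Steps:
q(X, x) = (2 + x)*(7 + x)/9 (q(X, x) = ((x + 7)*(2 + x))/9 = ((7 + x)*(2 + x))/9 = ((2 + x)*(7 + x))/9 = (2 + x)*(7 + x)/9)
w(k, T) = -2*T
G = -3 (G = 2/(14/9 - 4 + (⅑)*(-4)²) = 2/(14/9 - 4 + (⅑)*16) = 2/(14/9 - 4 + 16/9) = 2/(-⅔) = 2*(-3/2) = -3)
(-94 + w(-2, -1)) + G = (-94 - 2*(-1)) - 3 = (-94 + 2) - 3 = -92 - 3 = -95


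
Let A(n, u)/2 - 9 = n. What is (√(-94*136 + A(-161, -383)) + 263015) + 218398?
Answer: 481413 + 4*I*√818 ≈ 4.8141e+5 + 114.4*I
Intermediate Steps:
A(n, u) = 18 + 2*n
(√(-94*136 + A(-161, -383)) + 263015) + 218398 = (√(-94*136 + (18 + 2*(-161))) + 263015) + 218398 = (√(-12784 + (18 - 322)) + 263015) + 218398 = (√(-12784 - 304) + 263015) + 218398 = (√(-13088) + 263015) + 218398 = (4*I*√818 + 263015) + 218398 = (263015 + 4*I*√818) + 218398 = 481413 + 4*I*√818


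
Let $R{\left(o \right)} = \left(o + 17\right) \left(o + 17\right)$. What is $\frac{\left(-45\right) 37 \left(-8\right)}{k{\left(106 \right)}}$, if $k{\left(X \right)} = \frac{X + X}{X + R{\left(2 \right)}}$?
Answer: $\frac{1555110}{53} \approx 29342.0$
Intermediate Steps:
$R{\left(o \right)} = \left(17 + o\right)^{2}$ ($R{\left(o \right)} = \left(17 + o\right) \left(17 + o\right) = \left(17 + o\right)^{2}$)
$k{\left(X \right)} = \frac{2 X}{361 + X}$ ($k{\left(X \right)} = \frac{X + X}{X + \left(17 + 2\right)^{2}} = \frac{2 X}{X + 19^{2}} = \frac{2 X}{X + 361} = \frac{2 X}{361 + X}$)
$\frac{\left(-45\right) 37 \left(-8\right)}{k{\left(106 \right)}} = \frac{\left(-45\right) 37 \left(-8\right)}{2 \cdot 106 \frac{1}{361 + 106}} = \frac{\left(-1665\right) \left(-8\right)}{2 \cdot 106 \cdot \frac{1}{467}} = \frac{13320}{2 \cdot 106 \cdot \frac{1}{467}} = \frac{13320}{\frac{212}{467}} = 13320 \cdot \frac{467}{212} = \frac{1555110}{53}$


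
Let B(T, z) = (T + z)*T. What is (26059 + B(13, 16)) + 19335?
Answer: 45771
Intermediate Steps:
B(T, z) = T*(T + z)
(26059 + B(13, 16)) + 19335 = (26059 + 13*(13 + 16)) + 19335 = (26059 + 13*29) + 19335 = (26059 + 377) + 19335 = 26436 + 19335 = 45771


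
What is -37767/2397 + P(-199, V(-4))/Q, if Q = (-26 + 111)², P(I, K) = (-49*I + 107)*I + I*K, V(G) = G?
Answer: -97514787/339575 ≈ -287.17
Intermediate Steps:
P(I, K) = I*K + I*(107 - 49*I) (P(I, K) = (107 - 49*I)*I + I*K = I*(107 - 49*I) + I*K = I*K + I*(107 - 49*I))
Q = 7225 (Q = 85² = 7225)
-37767/2397 + P(-199, V(-4))/Q = -37767/2397 - 199*(107 - 4 - 49*(-199))/7225 = -37767*1/2397 - 199*(107 - 4 + 9751)*(1/7225) = -12589/799 - 199*9854*(1/7225) = -12589/799 - 1960946*1/7225 = -12589/799 - 1960946/7225 = -97514787/339575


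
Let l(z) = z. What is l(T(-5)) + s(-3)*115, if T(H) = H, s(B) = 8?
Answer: 915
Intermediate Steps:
l(T(-5)) + s(-3)*115 = -5 + 8*115 = -5 + 920 = 915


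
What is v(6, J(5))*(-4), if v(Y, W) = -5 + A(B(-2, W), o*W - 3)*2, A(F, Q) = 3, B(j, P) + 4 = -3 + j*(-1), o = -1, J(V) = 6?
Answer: -4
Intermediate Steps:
B(j, P) = -7 - j (B(j, P) = -4 + (-3 + j*(-1)) = -4 + (-3 - j) = -7 - j)
v(Y, W) = 1 (v(Y, W) = -5 + 3*2 = -5 + 6 = 1)
v(6, J(5))*(-4) = 1*(-4) = -4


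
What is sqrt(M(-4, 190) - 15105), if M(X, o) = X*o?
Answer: I*sqrt(15865) ≈ 125.96*I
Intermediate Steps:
sqrt(M(-4, 190) - 15105) = sqrt(-4*190 - 15105) = sqrt(-760 - 15105) = sqrt(-15865) = I*sqrt(15865)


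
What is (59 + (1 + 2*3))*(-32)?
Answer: -2112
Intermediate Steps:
(59 + (1 + 2*3))*(-32) = (59 + (1 + 6))*(-32) = (59 + 7)*(-32) = 66*(-32) = -2112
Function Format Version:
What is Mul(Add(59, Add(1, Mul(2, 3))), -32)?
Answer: -2112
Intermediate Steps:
Mul(Add(59, Add(1, Mul(2, 3))), -32) = Mul(Add(59, Add(1, 6)), -32) = Mul(Add(59, 7), -32) = Mul(66, -32) = -2112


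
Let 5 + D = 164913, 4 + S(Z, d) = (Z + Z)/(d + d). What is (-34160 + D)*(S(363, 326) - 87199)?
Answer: -1858439977810/163 ≈ -1.1401e+10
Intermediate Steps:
S(Z, d) = -4 + Z/d (S(Z, d) = -4 + (Z + Z)/(d + d) = -4 + (2*Z)/((2*d)) = -4 + (2*Z)*(1/(2*d)) = -4 + Z/d)
D = 164908 (D = -5 + 164913 = 164908)
(-34160 + D)*(S(363, 326) - 87199) = (-34160 + 164908)*((-4 + 363/326) - 87199) = 130748*((-4 + 363*(1/326)) - 87199) = 130748*((-4 + 363/326) - 87199) = 130748*(-941/326 - 87199) = 130748*(-28427815/326) = -1858439977810/163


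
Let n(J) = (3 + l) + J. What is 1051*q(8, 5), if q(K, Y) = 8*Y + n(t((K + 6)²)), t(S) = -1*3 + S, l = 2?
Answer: 250138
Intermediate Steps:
t(S) = -3 + S
n(J) = 5 + J (n(J) = (3 + 2) + J = 5 + J)
q(K, Y) = 2 + (6 + K)² + 8*Y (q(K, Y) = 8*Y + (5 + (-3 + (K + 6)²)) = 8*Y + (5 + (-3 + (6 + K)²)) = 8*Y + (2 + (6 + K)²) = 2 + (6 + K)² + 8*Y)
1051*q(8, 5) = 1051*(2 + (6 + 8)² + 8*5) = 1051*(2 + 14² + 40) = 1051*(2 + 196 + 40) = 1051*238 = 250138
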